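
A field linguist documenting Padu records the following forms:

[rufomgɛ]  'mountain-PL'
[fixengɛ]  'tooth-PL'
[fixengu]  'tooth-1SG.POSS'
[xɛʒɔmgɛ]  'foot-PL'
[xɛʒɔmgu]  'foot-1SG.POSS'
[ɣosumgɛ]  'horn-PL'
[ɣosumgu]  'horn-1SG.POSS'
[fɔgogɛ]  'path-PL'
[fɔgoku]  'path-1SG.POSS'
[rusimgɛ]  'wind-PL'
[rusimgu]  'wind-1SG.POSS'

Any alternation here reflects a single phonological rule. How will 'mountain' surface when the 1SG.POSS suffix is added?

The 1SG.POSS suffix surfaces as [-gu] and [-ku], depending on the final segment of the stem.
By contrast the PL suffix keeps its initial [g] throughout — that segment must be underlying.
The 1SG.POSS suffix is therefore /-ku/ underlyingly, with post-nasal voicing: voiceless stops become voiced after a nasal.
After 'mountain', which ends in a nasal, the suffix surfaces as [-gu], giving [rufomgu].

[rufomgu]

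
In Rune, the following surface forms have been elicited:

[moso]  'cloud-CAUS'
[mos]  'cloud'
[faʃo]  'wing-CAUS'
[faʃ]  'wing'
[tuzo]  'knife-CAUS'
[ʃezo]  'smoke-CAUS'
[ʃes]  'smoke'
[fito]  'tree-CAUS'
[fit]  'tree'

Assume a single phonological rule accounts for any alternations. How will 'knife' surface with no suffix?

[tus]

'smoke' shows [z] ~ [s] at the end of the stem ([ʃezo] vs [ʃes]).
Compare 'cloud', with invariant [s] in [moso] and [mos]: an analysis with underlying /s/ and a rule producing [z] before the CAUS suffix would wrongly predict alternation here too.
The alternation reflects word-final obstruent devoicing: voiced obstruents become voiceless word-finally. /z/ is underlying.
The one attested form of 'knife', [tuzo], shows underlying /tuz/. Applying the same rule word-finally gives [tus].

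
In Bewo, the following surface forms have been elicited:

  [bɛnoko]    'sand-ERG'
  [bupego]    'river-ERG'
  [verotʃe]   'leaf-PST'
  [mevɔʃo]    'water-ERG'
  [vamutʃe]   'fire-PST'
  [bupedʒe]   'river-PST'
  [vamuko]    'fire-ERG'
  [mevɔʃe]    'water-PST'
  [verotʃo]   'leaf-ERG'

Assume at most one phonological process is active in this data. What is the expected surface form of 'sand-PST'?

In [vamutʃe] and [vamuko] the final segment of 'fire' alternates: [tʃ] ~ [k].
The stem 'leaf' ([verotʃe], [verotʃo]) shows [tʃ] unchanged in both environments, so [tʃ] cannot be basic with [k] derived before the ERG suffix.
The underlying segment must be /k/; /k/ and /g/ become palato-alveolar [tʃ] and [dʒ] before a front vowel, yielding [tʃ] there.
The one attested form of 'sand', [bɛnoko], shows underlying /bɛnok/. Applying the same rule before a front vowel gives [bɛnotʃe].

[bɛnotʃe]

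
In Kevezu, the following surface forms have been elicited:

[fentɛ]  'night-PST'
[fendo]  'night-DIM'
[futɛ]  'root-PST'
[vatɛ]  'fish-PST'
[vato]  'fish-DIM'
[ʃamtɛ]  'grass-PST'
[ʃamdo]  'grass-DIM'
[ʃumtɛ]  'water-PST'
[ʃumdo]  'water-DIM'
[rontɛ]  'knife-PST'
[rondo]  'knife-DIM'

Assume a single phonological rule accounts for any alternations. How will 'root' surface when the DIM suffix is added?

The DIM morpheme has two allomorphs, [-do] and [-to].
The PST suffix, which begins with [t], is invariant after every stem; so [t] is not altered by any rule here.
The DIM suffix is therefore /-do/ underlyingly, with post-vocalic devoicing: voiced stops become voiceless after a vowel.
After 'root', which ends in a vowel, the suffix surfaces as [-to], giving [futo].

[futo]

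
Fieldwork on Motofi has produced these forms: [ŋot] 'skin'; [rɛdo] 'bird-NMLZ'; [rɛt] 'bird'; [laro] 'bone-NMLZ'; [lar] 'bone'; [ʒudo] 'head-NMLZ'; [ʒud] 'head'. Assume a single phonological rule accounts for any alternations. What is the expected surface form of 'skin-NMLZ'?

[ŋodo]

The root 'bird' surfaces as [rɛdo] and [rɛt], with a stem-final [d] ~ [t] alternation.
If /d/ were underlying and a rule turned it into [t] in isolation, 'head' would also alternate; but it has [d] in both [ʒudo] and [ʒud].
The alternation reflects intervocalic voicing: voiceless stops become voiced between vowels. /t/ is underlying.
From [ŋot] the stem 'skin' is /ŋot/; between vowels this yields [ŋodo].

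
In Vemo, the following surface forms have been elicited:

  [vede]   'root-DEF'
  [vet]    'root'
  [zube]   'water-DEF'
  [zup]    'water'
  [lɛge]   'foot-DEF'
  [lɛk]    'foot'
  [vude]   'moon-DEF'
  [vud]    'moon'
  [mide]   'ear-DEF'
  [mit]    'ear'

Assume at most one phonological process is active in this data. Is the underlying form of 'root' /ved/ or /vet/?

The stem for 'root' ends in [d] in [vede] but [t] in [vet].
If /d/ were underlying and a rule turned it into [t] in isolation, 'moon' would also alternate; but it has [d] in both [vude] and [vud].
The alternation reflects intervocalic voicing: voiceless stops become voiced between vowels. /t/ is underlying.

/vet/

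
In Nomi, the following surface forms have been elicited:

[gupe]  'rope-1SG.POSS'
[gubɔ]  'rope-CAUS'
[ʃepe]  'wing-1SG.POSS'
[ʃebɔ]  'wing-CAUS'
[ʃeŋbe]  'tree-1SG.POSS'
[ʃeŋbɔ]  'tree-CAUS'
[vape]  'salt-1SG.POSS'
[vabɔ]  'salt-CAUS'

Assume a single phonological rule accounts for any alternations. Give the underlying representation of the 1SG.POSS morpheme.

/-pe/

The 1SG.POSS morpheme has two allomorphs, [-be] and [-pe].
The CAUS suffix, which begins with [b], is invariant after every stem; so [b] is not altered by any rule here.
The 1SG.POSS suffix is therefore /-pe/ underlyingly, with post-nasal voicing: voiceless stops become voiced after a nasal.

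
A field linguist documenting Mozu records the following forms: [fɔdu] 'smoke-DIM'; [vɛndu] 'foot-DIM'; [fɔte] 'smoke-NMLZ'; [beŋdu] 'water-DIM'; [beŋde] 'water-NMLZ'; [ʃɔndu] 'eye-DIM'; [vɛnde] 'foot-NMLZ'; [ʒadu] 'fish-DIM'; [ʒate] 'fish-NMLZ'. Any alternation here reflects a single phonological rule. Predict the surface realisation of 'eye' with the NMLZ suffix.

The NMLZ morpheme has two allomorphs, [-de] and [-te].
The DIM suffix, which begins with [d], is invariant after every stem; so [d] is not altered by any rule here.
The NMLZ suffix is therefore /-te/ underlyingly, with post-nasal voicing: voiceless stops become voiced after a nasal.
After 'eye', which ends in a nasal, the suffix surfaces as [-de], giving [ʃɔnde].

[ʃɔnde]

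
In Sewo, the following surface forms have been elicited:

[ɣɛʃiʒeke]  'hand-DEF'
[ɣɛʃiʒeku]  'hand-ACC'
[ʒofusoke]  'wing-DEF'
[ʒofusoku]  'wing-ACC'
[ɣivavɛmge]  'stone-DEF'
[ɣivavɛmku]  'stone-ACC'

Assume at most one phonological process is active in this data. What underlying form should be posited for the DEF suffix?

/-ge/

The DEF morpheme has two allomorphs, [-ge] and [-ke].
The ACC suffix, which begins with [k], is invariant after every stem; so [k] is not altered by any rule here.
The DEF suffix is therefore /-ge/ underlyingly, with post-vocalic devoicing: voiced stops become voiceless after a vowel.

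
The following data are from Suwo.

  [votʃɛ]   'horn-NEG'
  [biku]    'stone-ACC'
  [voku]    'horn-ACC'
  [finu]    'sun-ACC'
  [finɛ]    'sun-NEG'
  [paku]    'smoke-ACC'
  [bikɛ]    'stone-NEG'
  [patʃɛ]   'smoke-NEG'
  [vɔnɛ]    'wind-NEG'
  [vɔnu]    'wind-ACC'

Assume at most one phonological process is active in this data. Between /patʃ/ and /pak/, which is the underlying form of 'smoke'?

/patʃ/

The root 'smoke' surfaces as [paku] and [patʃɛ], with a stem-final [k] ~ [tʃ] alternation.
But 'stone' keeps [k] in both environments ([biku], [bikɛ]), so there is no rule changing /k/ to [tʃ] before the NEG suffix.
The alternation reflects depalatalization: palato-alveolar /tʃ/ becomes [k] when no front vowel follows. /tʃ/ is underlying.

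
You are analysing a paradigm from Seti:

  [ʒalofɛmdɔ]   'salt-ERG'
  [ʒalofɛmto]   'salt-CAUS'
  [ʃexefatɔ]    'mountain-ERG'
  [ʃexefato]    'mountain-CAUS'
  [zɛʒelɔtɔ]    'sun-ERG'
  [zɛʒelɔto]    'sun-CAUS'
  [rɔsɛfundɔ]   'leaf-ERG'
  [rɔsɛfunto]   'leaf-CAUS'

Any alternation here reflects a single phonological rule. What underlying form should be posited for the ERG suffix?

/-dɔ/

The ERG suffix surfaces as [-dɔ] and [-tɔ], depending on the final segment of the stem.
The CAUS suffix, which begins with [t], is invariant after every stem; so [t] is not altered by any rule here.
The ERG suffix is therefore /-dɔ/ underlyingly, with post-vocalic devoicing: voiced stops become voiceless after a vowel.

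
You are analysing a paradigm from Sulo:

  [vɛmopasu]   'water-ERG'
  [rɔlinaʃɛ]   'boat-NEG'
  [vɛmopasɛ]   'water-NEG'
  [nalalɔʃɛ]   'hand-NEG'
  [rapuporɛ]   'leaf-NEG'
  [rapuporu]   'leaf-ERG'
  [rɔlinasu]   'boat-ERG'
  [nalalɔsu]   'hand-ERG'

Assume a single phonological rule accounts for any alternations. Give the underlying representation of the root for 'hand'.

'hand' shows [ʃ] ~ [s] at the end of the stem ([nalalɔʃɛ] vs [nalalɔsu]).
If /s/ were underlying and a rule turned it into [ʃ] before the NEG suffix, 'water' would also alternate; but it has [s] in both [vɛmopasɛ] and [vɛmopasu].
Therefore /ʃ/ is basic and [s] is derived by depalatalization (palato-alveolar /ʃ/ becomes [s] when no front vowel follows).
Hence 'hand' is /nalalɔʃ/ underlyingly.

/nalalɔʃ/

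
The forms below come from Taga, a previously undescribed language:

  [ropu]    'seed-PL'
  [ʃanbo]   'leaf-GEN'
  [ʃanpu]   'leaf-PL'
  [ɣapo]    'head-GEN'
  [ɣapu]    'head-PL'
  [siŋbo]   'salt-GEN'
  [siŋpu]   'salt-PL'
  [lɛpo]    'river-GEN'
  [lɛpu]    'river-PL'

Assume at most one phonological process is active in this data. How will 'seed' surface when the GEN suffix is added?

[ropo]

The GEN suffix surfaces as [-bo] and [-po], depending on the final segment of the stem.
By contrast the PL suffix keeps its initial [p] throughout — that segment must be underlying.
So the underlying form is /-bo/, and voiced stops become voiceless after a vowel.
After 'seed', which ends in a vowel, the suffix surfaces as [-po], giving [ropo].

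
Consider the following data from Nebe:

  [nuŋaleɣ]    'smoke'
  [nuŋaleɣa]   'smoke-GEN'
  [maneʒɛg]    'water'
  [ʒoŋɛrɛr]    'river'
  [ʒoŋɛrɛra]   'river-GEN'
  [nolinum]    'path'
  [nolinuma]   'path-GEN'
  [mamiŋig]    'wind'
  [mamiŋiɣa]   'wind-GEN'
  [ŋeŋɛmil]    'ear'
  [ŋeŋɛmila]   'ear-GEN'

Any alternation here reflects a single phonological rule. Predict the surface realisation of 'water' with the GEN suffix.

'wind' shows [g] ~ [ɣ] at the end of the stem ([mamiŋig] vs [mamiŋiɣa]).
But 'smoke' keeps [ɣ] in both environments ([nuŋaleɣ], [nuŋaleɣa]), so there is no rule changing /ɣ/ to [g] in isolation.
The alternation reflects intervocalic spirantization: voiced stops become fricatives between vowels. /g/ is underlying.
The one attested form of 'water', [maneʒɛg], shows underlying /maneʒɛg/. Applying the same rule between vowels gives [maneʒɛɣa].

[maneʒɛɣa]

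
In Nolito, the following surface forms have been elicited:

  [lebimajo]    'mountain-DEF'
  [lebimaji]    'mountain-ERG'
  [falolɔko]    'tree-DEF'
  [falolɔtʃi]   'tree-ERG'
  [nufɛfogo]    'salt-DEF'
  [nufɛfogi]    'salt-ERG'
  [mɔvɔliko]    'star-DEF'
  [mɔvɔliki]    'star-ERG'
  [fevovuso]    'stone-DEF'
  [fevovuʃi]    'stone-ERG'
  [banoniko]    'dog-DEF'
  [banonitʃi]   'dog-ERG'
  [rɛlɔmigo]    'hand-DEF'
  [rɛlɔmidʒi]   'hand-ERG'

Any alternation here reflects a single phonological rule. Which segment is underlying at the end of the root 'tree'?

/tʃ/

In [falolɔko] and [falolɔtʃi] the final segment of 'tree' alternates: [k] ~ [tʃ].
Compare 'star', with invariant [k] in [mɔvɔliko] and [mɔvɔliki]: an analysis with underlying /k/ and a rule producing [tʃ] before the ERG suffix would wrongly predict alternation here too.
So /tʃ/ is underlying, and a rule of depalatalization — palato-alveolar /tʃ/, /dʒ/ and /ʃ/ become [k], [g] and [s] when no front vowel follows — gives [k].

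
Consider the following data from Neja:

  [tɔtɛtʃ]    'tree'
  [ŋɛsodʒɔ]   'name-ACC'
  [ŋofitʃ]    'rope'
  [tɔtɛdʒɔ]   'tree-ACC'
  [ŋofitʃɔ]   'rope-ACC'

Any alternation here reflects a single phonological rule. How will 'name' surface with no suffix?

[ŋɛsotʃ]

The root 'tree' surfaces as [tɔtɛtʃ] and [tɔtɛdʒɔ], with a stem-final [tʃ] ~ [dʒ] alternation.
Compare 'rope', with invariant [tʃ] in [ŋofitʃ] and [ŋofitʃɔ]: an analysis with underlying /tʃ/ and a rule producing [dʒ] before the ACC suffix would wrongly predict alternation here too.
Therefore /dʒ/ is basic and [tʃ] is derived by word-final obstruent devoicing (voiced obstruents become voiceless word-finally).
The one attested form of 'name', [ŋɛsodʒɔ], shows underlying /ŋɛsodʒ/. Applying the same rule word-finally gives [ŋɛsotʃ].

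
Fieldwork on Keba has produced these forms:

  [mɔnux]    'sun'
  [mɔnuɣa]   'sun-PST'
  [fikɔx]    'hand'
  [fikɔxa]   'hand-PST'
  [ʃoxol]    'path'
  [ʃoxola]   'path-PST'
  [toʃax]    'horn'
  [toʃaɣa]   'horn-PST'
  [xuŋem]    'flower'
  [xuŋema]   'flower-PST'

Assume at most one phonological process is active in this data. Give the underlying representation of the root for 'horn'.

/toʃaɣ/

'horn' shows [x] ~ [ɣ] at the end of the stem ([toʃax] vs [toʃaɣa]).
The stem 'hand' ([fikɔx], [fikɔxa]) shows [x] unchanged in both environments, so [x] cannot be basic with [ɣ] derived before the PST suffix.
The underlying segment must be /ɣ/; voiced obstruents become voiceless word-finally, yielding [x] there.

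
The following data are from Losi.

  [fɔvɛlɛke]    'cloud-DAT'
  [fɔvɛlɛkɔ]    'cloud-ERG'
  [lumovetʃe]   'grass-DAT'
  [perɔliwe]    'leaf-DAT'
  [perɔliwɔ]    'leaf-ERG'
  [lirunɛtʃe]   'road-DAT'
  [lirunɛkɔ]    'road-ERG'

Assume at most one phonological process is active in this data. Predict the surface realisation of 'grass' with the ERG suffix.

In [lirunɛtʃe] and [lirunɛkɔ] the final segment of 'road' alternates: [tʃ] ~ [k].
The stem 'cloud' ([fɔvɛlɛke], [fɔvɛlɛkɔ]) shows [k] unchanged in both environments, so [k] cannot be basic with [tʃ] derived before the DAT suffix.
Therefore /tʃ/ is basic and [k] is derived by depalatalization (palato-alveolar /tʃ/ becomes [k] when no front vowel follows).
From [lumovetʃe] the stem 'grass' is /lumovetʃ/; when no front vowel follows this yields [lumovekɔ].

[lumovekɔ]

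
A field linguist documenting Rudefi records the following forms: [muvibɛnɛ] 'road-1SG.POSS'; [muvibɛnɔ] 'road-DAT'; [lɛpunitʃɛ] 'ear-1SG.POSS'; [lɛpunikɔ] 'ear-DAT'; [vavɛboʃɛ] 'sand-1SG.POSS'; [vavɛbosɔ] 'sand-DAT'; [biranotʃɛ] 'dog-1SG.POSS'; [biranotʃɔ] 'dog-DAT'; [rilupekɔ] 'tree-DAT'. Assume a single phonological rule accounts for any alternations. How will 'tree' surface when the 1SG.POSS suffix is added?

[rilupetʃɛ]

The root 'ear' surfaces as [lɛpunitʃɛ] and [lɛpunikɔ], with a stem-final [tʃ] ~ [k] alternation.
Compare 'dog', with invariant [tʃ] in [biranotʃɛ] and [biranotʃɔ]: an analysis with underlying /tʃ/ and a rule producing [k] before the DAT suffix would wrongly predict alternation here too.
So /k/ is underlying, and a rule of palatalization before a front vowel — /k/ and /s/ become palato-alveolar [tʃ] and [ʃ] before a front vowel — gives [tʃ].
The one attested form of 'tree', [rilupekɔ], shows underlying /rilupek/. Applying the same rule before a front vowel gives [rilupetʃɛ].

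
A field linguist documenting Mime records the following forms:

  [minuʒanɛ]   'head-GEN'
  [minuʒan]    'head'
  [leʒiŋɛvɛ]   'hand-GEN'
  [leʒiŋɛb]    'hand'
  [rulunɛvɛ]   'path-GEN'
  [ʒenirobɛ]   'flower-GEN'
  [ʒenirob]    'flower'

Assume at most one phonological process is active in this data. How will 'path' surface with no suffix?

The root 'hand' surfaces as [leʒiŋɛvɛ] and [leʒiŋɛb], with a stem-final [v] ~ [b] alternation.
The stem 'flower' ([ʒenirobɛ], [ʒenirob]) shows [b] unchanged in both environments, so [b] cannot be basic with [v] derived before the GEN suffix.
The underlying segment must be /v/; voiced fricatives become stops word-finally, yielding [b] there.
From [rulunɛvɛ] the stem 'path' is /rulunɛv/; word-finally this yields [rulunɛb].

[rulunɛb]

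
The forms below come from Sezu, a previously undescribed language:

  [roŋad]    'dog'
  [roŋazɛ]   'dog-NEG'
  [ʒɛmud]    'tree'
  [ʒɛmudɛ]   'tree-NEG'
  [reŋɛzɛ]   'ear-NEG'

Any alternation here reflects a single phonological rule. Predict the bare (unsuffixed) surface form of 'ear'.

'dog' shows [d] ~ [z] at the end of the stem ([roŋad] vs [roŋazɛ]).
If /d/ were underlying and a rule turned it into [z] before the NEG suffix, 'tree' would also alternate; but it has [d] in both [ʒɛmud] and [ʒɛmudɛ].
The alternation reflects word-final hardening: voiced fricatives become stops word-finally. /z/ is underlying.
From [reŋɛzɛ] the stem 'ear' is /reŋɛz/; word-finally this yields [reŋɛd].

[reŋɛd]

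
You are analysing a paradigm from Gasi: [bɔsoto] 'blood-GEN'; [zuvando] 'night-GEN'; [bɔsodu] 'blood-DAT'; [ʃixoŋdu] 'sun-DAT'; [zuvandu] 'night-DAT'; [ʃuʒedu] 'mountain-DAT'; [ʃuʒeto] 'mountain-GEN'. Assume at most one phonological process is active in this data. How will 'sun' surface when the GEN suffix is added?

The GEN suffix surfaces as [-do] and [-to], depending on the final segment of the stem.
The DAT suffix, which begins with [d], is invariant after every stem; so [d] is not altered by any rule here.
The GEN suffix is therefore /-to/ underlyingly, with post-nasal voicing: voiceless stops become voiced after a nasal.
After 'sun', which ends in a nasal, the suffix surfaces as [-do], giving [ʃixoŋdo].

[ʃixoŋdo]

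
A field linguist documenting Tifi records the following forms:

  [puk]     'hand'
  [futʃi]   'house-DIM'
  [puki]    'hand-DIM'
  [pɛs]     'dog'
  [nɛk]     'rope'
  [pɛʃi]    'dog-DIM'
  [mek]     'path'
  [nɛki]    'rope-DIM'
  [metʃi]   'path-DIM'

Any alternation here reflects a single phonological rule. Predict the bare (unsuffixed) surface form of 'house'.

The root 'path' surfaces as [metʃi] and [mek], with a stem-final [tʃ] ~ [k] alternation.
Compare 'hand', with invariant [k] in [puki] and [puk]: an analysis with underlying /k/ and a rule producing [tʃ] before the DIM suffix would wrongly predict alternation here too.
So /tʃ/ is underlying, and a rule of depalatalization — palato-alveolar /tʃ/ and /ʃ/ become [k] and [s] when no front vowel follows — gives [k].
The one attested form of 'house', [futʃi], shows underlying /futʃ/. Applying the same rule when no front vowel follows gives [fuk].

[fuk]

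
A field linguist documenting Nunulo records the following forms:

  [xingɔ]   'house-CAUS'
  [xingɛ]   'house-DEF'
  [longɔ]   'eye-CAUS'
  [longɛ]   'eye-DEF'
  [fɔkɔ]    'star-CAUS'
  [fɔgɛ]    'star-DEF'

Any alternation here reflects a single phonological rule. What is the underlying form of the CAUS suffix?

The CAUS morpheme has two allomorphs, [-gɔ] and [-kɔ].
By contrast the DEF suffix keeps its initial [g] throughout — that segment must be underlying.
The CAUS suffix is therefore /-kɔ/ underlyingly, with post-nasal voicing: voiceless stops become voiced after a nasal.

/-kɔ/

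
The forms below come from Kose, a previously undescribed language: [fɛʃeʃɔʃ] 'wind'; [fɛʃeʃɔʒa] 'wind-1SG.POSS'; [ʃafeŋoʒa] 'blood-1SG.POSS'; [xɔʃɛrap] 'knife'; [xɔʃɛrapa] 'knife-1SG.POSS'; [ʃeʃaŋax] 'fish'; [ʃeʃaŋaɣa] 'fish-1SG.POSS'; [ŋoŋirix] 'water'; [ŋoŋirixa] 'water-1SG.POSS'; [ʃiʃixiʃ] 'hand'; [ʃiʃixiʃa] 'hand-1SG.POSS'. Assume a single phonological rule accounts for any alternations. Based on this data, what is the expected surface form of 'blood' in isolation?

In [fɛʃeʃɔʃ] and [fɛʃeʃɔʒa] the final segment of 'wind' alternates: [ʃ] ~ [ʒ].
Compare 'hand', with invariant [ʃ] in [ʃiʃixiʃ] and [ʃiʃixiʃa]: an analysis with underlying /ʃ/ and a rule producing [ʒ] before the 1SG.POSS suffix would wrongly predict alternation here too.
The underlying segment must be /ʒ/; voiced obstruents become voiceless word-finally, yielding [ʃ] there.
From [ʃafeŋoʒa] the stem 'blood' is /ʃafeŋoʒ/; word-finally this yields [ʃafeŋoʃ].

[ʃafeŋoʃ]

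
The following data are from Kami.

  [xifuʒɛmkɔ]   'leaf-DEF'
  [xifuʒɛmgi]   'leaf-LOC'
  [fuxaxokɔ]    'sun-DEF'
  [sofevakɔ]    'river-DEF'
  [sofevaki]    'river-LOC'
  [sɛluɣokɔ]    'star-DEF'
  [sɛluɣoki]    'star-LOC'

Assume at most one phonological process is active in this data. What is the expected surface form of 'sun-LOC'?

The LOC suffix surfaces as [-gi] and [-ki], depending on the final segment of the stem.
By contrast the DEF suffix keeps its initial [k] throughout — that segment must be underlying.
So the underlying form is /-gi/, and voiced stops become voiceless after a vowel.
After 'sun', which ends in a vowel, the suffix surfaces as [-ki], giving [fuxaxoki].

[fuxaxoki]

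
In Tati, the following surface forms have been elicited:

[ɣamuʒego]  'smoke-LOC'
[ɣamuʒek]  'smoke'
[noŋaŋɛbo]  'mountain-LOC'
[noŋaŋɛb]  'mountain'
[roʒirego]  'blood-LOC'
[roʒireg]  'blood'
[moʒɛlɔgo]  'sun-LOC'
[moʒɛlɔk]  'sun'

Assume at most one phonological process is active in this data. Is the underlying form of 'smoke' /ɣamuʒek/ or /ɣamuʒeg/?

The root 'smoke' surfaces as [ɣamuʒego] and [ɣamuʒek], with a stem-final [g] ~ [k] alternation.
But 'blood' keeps [g] in both environments ([roʒirego], [roʒireg]), so there is no rule changing /g/ to [k] in isolation.
Therefore /k/ is basic and [g] is derived by intervocalic voicing (voiceless stops become voiced between vowels).

/ɣamuʒek/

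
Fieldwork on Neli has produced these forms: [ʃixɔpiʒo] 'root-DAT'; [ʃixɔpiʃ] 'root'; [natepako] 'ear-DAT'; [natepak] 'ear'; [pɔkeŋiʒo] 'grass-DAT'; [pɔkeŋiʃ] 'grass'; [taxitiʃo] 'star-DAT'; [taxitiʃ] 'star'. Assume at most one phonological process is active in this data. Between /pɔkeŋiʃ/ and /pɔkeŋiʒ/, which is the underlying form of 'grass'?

The stem for 'grass' ends in [ʒ] in [pɔkeŋiʒo] but [ʃ] in [pɔkeŋiʃ].
Compare 'star', with invariant [ʃ] in [taxitiʃo] and [taxitiʃ]: an analysis with underlying /ʃ/ and a rule producing [ʒ] before the DAT suffix would wrongly predict alternation here too.
Therefore /ʒ/ is basic and [ʃ] is derived by word-final obstruent devoicing (voiced obstruents become voiceless word-finally).

/pɔkeŋiʒ/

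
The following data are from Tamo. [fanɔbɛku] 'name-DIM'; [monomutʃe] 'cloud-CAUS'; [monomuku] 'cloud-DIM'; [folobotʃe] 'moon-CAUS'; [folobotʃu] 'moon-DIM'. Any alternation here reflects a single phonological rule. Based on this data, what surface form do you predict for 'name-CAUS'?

The stem for 'cloud' ends in [tʃ] in [monomutʃe] but [k] in [monomuku].
Compare 'moon', with invariant [tʃ] in [folobotʃe] and [folobotʃu]: an analysis with underlying /tʃ/ and a rule producing [k] before the DIM suffix would wrongly predict alternation here too.
So /k/ is underlying, and a rule of palatalization before a front vowel — /k/ becomes palato-alveolar [tʃ] before a front vowel — gives [tʃ].
The one attested form of 'name', [fanɔbɛku], shows underlying /fanɔbɛk/. Applying the same rule before a front vowel gives [fanɔbɛtʃe].

[fanɔbɛtʃe]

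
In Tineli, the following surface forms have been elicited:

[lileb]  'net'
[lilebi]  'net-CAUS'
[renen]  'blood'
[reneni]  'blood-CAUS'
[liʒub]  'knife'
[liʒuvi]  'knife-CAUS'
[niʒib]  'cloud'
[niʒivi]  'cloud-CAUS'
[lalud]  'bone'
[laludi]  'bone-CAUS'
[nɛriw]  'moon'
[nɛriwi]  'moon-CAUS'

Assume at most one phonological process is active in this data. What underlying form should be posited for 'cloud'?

/niʒiv/

In [niʒib] and [niʒivi] the final segment of 'cloud' alternates: [b] ~ [v].
But 'net' keeps [b] in both environments ([lileb], [lilebi]), so there is no rule changing /b/ to [v] before the CAUS suffix.
The alternation reflects word-final hardening: voiced fricatives become stops word-finally. /v/ is underlying.
Hence 'cloud' is /niʒiv/ underlyingly.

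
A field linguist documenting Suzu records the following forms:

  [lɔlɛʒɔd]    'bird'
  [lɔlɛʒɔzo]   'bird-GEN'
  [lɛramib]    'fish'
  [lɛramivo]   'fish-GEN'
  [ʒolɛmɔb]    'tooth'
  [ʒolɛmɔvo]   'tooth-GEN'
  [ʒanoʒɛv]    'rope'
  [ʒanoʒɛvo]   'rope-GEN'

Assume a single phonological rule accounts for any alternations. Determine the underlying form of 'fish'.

'fish' shows [b] ~ [v] at the end of the stem ([lɛramib] vs [lɛramivo]).
But 'rope' keeps [v] in both environments ([ʒanoʒɛv], [ʒanoʒɛvo]), so there is no rule changing /v/ to [b] in isolation.
Therefore /b/ is basic and [v] is derived by intervocalic spirantization (voiced stops become fricatives between vowels).

/lɛramib/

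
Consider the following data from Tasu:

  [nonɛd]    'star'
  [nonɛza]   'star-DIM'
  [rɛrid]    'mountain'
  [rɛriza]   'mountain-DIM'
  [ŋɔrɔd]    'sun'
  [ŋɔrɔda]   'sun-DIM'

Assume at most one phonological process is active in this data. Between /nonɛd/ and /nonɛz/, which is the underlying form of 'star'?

/nonɛz/

In [nonɛd] and [nonɛza] the final segment of 'star' alternates: [d] ~ [z].
The stem 'sun' ([ŋɔrɔd], [ŋɔrɔda]) shows [d] unchanged in both environments, so [d] cannot be basic with [z] derived before the DIM suffix.
So /z/ is underlying, and a rule of word-final hardening — voiced fricatives become stops word-finally — gives [d].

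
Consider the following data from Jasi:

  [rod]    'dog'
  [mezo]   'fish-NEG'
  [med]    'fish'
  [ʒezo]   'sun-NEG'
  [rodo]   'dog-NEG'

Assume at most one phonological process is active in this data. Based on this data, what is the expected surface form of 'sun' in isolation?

The root 'fish' surfaces as [med] and [mezo], with a stem-final [d] ~ [z] alternation.
The stem 'dog' ([rod], [rodo]) shows [d] unchanged in both environments, so [d] cannot be basic with [z] derived before the NEG suffix.
The underlying segment must be /z/; voiced fricatives become stops word-finally, yielding [d] there.
The one attested form of 'sun', [ʒezo], shows underlying /ʒez/. Applying the same rule word-finally gives [ʒed].

[ʒed]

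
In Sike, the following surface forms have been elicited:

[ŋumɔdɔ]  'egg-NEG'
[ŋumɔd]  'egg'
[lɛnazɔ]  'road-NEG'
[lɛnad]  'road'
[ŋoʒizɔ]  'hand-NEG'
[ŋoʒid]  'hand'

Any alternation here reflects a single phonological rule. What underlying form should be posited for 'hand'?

'hand' shows [z] ~ [d] at the end of the stem ([ŋoʒizɔ] vs [ŋoʒid]).
If /d/ were underlying and a rule turned it into [z] before the NEG suffix, 'egg' would also alternate; but it has [d] in both [ŋumɔdɔ] and [ŋumɔd].
So /z/ is underlying, and a rule of word-final hardening — voiced fricatives become stops word-finally — gives [d].
The underlying form of 'hand' is therefore /ŋoʒiz/.

/ŋoʒiz/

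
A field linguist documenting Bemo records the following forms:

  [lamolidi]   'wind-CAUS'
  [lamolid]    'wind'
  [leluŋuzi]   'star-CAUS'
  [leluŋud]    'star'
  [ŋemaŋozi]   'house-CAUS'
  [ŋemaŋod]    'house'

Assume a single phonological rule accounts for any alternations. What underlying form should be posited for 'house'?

/ŋemaŋoz/

In [ŋemaŋozi] and [ŋemaŋod] the final segment of 'house' alternates: [z] ~ [d].
The stem 'wind' ([lamolidi], [lamolid]) shows [d] unchanged in both environments, so [d] cannot be basic with [z] derived before the CAUS suffix.
So /z/ is underlying, and a rule of word-final hardening — voiced fricatives become stops word-finally — gives [d].
So 'house' = /ŋemaŋoz/.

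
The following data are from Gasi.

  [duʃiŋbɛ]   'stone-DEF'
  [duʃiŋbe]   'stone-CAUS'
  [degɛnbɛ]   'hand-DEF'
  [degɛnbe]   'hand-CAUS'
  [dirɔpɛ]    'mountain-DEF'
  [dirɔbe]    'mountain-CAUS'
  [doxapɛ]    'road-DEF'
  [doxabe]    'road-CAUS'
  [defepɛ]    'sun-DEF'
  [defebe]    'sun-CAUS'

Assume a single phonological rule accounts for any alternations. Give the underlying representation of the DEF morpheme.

/-pɛ/

The DEF morpheme has two allomorphs, [-bɛ] and [-pɛ].
The CAUS suffix, which begins with [b], is invariant after every stem; so [b] is not altered by any rule here.
So the underlying form is /-pɛ/, and voiceless stops become voiced after a nasal.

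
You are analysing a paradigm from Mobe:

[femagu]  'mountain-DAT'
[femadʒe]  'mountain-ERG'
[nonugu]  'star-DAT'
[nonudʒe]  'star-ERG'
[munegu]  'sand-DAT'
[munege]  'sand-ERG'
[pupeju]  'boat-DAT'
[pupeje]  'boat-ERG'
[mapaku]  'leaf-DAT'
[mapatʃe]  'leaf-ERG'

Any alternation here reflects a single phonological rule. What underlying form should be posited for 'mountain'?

/femadʒ/

The stem for 'mountain' ends in [g] in [femagu] but [dʒ] in [femadʒe].
But 'sand' keeps [g] in both environments ([munegu], [munege]), so there is no rule changing /g/ to [dʒ] before the ERG suffix.
So /dʒ/ is underlying, and a rule of depalatalization — palato-alveolar /tʃ/ and /dʒ/ become [k] and [g] when no front vowel follows — gives [g].
Hence 'mountain' is /femadʒ/ underlyingly.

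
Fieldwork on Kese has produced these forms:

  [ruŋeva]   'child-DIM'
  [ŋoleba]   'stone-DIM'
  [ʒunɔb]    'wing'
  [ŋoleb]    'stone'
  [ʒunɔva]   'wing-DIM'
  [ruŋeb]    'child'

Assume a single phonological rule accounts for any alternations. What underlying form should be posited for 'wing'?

In [ʒunɔb] and [ʒunɔva] the final segment of 'wing' alternates: [b] ~ [v].
The stem 'stone' ([ŋoleb], [ŋoleba]) shows [b] unchanged in both environments, so [b] cannot be basic with [v] derived before the DIM suffix.
Therefore /v/ is basic and [b] is derived by word-final hardening (voiced fricatives become stops word-finally).
Hence 'wing' is /ʒunɔv/ underlyingly.

/ʒunɔv/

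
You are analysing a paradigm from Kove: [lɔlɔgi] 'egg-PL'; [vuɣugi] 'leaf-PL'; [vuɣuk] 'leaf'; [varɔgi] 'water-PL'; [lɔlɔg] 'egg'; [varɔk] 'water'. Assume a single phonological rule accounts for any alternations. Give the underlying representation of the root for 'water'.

The root 'water' surfaces as [varɔk] and [varɔgi], with a stem-final [k] ~ [g] alternation.
But 'egg' keeps [g] in both environments ([lɔlɔg], [lɔlɔgi]), so there is no rule changing /g/ to [k] in isolation.
The underlying segment must be /k/; voiceless stops become voiced between vowels, yielding [g] there.

/varɔk/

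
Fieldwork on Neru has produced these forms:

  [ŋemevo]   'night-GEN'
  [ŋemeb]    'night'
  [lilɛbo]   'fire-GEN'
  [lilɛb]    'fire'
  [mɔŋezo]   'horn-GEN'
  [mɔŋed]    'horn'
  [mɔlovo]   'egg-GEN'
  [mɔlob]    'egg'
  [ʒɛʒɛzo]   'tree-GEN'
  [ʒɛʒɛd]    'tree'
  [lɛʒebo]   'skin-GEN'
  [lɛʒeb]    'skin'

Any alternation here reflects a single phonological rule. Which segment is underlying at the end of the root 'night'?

'night' shows [v] ~ [b] at the end of the stem ([ŋemevo] vs [ŋemeb]).
If /b/ were underlying and a rule turned it into [v] before the GEN suffix, 'skin' would also alternate; but it has [b] in both [lɛʒebo] and [lɛʒeb].
Therefore /v/ is basic and [b] is derived by word-final hardening (voiced fricatives become stops word-finally).

/v/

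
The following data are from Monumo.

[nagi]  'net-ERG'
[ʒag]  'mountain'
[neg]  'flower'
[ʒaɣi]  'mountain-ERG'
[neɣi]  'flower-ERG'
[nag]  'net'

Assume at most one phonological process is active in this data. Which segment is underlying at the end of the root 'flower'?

In [neg] and [neɣi] the final segment of 'flower' alternates: [g] ~ [ɣ].
But 'net' keeps [g] in both environments ([nag], [nagi]), so there is no rule changing /g/ to [ɣ] before the ERG suffix.
The underlying segment must be /ɣ/; voiced fricatives become stops word-finally, yielding [g] there.

/ɣ/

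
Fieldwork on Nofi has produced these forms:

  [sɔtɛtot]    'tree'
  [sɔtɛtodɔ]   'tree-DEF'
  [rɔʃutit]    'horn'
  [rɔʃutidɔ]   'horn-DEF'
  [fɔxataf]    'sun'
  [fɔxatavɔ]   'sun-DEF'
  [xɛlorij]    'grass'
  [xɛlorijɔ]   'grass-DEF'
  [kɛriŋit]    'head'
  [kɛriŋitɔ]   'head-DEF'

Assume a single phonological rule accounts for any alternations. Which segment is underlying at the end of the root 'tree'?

/d/

'tree' shows [t] ~ [d] at the end of the stem ([sɔtɛtot] vs [sɔtɛtodɔ]).
If /t/ were underlying and a rule turned it into [d] before the DEF suffix, 'head' would also alternate; but it has [t] in both [kɛriŋit] and [kɛriŋitɔ].
Therefore /d/ is basic and [t] is derived by word-final obstruent devoicing (voiced obstruents become voiceless word-finally).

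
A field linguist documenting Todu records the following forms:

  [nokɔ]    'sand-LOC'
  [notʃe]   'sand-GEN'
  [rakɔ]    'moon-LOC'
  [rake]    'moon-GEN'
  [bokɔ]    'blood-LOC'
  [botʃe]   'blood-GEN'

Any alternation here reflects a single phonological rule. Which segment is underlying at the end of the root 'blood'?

/tʃ/

The root 'blood' surfaces as [bokɔ] and [botʃe], with a stem-final [k] ~ [tʃ] alternation.
The stem 'moon' ([rakɔ], [rake]) shows [k] unchanged in both environments, so [k] cannot be basic with [tʃ] derived before the GEN suffix.
So /tʃ/ is underlying, and a rule of depalatalization — palato-alveolar /tʃ/ becomes [k] when no front vowel follows — gives [k].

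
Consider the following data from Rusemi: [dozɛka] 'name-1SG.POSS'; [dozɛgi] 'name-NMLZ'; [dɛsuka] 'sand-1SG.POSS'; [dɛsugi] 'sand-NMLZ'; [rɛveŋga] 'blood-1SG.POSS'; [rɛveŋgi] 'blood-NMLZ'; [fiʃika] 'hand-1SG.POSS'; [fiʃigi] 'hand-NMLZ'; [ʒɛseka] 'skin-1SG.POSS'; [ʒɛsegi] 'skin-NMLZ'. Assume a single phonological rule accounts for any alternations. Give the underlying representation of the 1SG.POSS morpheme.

The 1SG.POSS suffix surfaces as [-ga] and [-ka], depending on the final segment of the stem.
By contrast the NMLZ suffix keeps its initial [g] throughout — that segment must be underlying.
The 1SG.POSS suffix is therefore /-ka/ underlyingly, with post-nasal voicing: voiceless stops become voiced after a nasal.

/-ka/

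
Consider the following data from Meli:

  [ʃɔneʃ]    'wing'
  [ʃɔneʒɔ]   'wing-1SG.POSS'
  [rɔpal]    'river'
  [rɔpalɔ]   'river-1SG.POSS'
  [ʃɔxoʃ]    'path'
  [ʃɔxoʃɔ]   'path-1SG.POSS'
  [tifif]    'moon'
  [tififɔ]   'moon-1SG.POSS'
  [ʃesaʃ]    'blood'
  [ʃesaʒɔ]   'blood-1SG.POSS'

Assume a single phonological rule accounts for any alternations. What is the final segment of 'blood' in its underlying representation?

The stem for 'blood' ends in [ʃ] in [ʃesaʃ] but [ʒ] in [ʃesaʒɔ].
Compare 'path', with invariant [ʃ] in [ʃɔxoʃ] and [ʃɔxoʃɔ]: an analysis with underlying /ʃ/ and a rule producing [ʒ] before the 1SG.POSS suffix would wrongly predict alternation here too.
The underlying segment must be /ʒ/; voiced obstruents become voiceless word-finally, yielding [ʃ] there.

/ʒ/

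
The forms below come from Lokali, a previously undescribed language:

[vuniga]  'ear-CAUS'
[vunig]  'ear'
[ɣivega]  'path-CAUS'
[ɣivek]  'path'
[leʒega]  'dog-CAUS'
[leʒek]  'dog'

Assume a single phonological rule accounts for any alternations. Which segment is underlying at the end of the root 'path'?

'path' shows [g] ~ [k] at the end of the stem ([ɣivega] vs [ɣivek]).
But 'ear' keeps [g] in both environments ([vuniga], [vunig]), so there is no rule changing /g/ to [k] in isolation.
The alternation reflects intervocalic voicing: voiceless stops become voiced between vowels. /k/ is underlying.

/k/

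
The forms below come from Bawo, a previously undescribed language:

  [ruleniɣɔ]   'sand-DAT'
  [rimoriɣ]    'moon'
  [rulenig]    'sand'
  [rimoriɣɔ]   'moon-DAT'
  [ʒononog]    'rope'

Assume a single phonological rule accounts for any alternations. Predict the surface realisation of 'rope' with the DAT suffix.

[ʒononoɣɔ]

The root 'sand' surfaces as [ruleniɣɔ] and [rulenig], with a stem-final [ɣ] ~ [g] alternation.
If /ɣ/ were underlying and a rule turned it into [g] in isolation, 'moon' would also alternate; but it has [ɣ] in both [rimoriɣɔ] and [rimoriɣ].
So /g/ is underlying, and a rule of intervocalic spirantization — voiced stops become fricatives between vowels — gives [ɣ].
From [ʒononog] the stem 'rope' is /ʒononog/; between vowels this yields [ʒononoɣɔ].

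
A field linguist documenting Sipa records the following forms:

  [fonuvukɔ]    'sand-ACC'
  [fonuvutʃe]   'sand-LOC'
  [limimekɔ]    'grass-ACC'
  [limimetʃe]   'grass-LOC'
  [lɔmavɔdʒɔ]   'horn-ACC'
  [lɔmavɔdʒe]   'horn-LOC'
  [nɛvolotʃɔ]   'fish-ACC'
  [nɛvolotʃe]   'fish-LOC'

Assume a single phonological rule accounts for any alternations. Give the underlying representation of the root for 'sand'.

/fonuvuk/

'sand' shows [k] ~ [tʃ] at the end of the stem ([fonuvukɔ] vs [fonuvutʃe]).
The stem 'fish' ([nɛvolotʃɔ], [nɛvolotʃe]) shows [tʃ] unchanged in both environments, so [tʃ] cannot be basic with [k] derived before the ACC suffix.
So /k/ is underlying, and a rule of palatalization before a front vowel — /k/ becomes palato-alveolar [tʃ] before a front vowel — gives [tʃ].
Hence 'sand' is /fonuvuk/ underlyingly.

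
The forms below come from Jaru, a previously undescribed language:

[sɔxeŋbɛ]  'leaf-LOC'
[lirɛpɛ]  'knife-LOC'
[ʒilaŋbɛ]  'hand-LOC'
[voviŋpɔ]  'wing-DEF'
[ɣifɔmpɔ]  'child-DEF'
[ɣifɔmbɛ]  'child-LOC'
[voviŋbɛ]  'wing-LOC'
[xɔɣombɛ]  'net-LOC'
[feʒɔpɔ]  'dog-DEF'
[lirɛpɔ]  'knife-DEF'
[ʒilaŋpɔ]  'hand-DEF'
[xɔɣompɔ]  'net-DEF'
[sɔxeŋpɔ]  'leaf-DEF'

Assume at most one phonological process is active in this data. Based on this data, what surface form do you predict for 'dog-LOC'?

[feʒɔpɛ]

The LOC morpheme has two allomorphs, [-bɛ] and [-pɛ].
The DEF suffix, which begins with [p], is invariant after every stem; so [p] is not altered by any rule here.
The LOC suffix is therefore /-bɛ/ underlyingly, with post-vocalic devoicing: voiced stops become voiceless after a vowel.
After 'dog', which ends in a vowel, the suffix surfaces as [-pɛ], giving [feʒɔpɛ].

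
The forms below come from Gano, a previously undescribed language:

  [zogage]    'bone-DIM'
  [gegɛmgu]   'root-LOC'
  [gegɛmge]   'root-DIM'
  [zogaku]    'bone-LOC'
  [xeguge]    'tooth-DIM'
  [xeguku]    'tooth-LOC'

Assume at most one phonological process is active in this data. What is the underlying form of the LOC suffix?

The LOC morpheme has two allomorphs, [-gu] and [-ku].
By contrast the DIM suffix keeps its initial [g] throughout — that segment must be underlying.
So the underlying form is /-ku/, and voiceless stops become voiced after a nasal.

/-ku/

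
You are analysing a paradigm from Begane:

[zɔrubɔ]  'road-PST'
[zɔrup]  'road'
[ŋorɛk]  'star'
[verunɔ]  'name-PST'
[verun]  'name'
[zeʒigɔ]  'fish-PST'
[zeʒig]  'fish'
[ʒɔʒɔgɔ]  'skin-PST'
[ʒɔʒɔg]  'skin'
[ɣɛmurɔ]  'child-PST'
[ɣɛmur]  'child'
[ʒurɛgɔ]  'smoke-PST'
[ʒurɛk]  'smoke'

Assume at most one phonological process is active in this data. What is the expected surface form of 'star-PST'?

The stem for 'smoke' ends in [g] in [ʒurɛgɔ] but [k] in [ʒurɛk].
If /g/ were underlying and a rule turned it into [k] in isolation, 'fish' would also alternate; but it has [g] in both [zeʒigɔ] and [zeʒig].
The underlying segment must be /k/; voiceless stops become voiced between vowels, yielding [g] there.
From [ŋorɛk] the stem 'star' is /ŋorɛk/; between vowels this yields [ŋorɛgɔ].

[ŋorɛgɔ]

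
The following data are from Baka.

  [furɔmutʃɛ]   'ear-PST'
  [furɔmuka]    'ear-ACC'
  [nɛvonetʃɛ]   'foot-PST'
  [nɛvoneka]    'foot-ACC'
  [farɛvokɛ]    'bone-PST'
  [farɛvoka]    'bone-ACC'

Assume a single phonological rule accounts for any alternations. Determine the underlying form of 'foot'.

'foot' shows [tʃ] ~ [k] at the end of the stem ([nɛvonetʃɛ] vs [nɛvoneka]).
But 'bone' keeps [k] in both environments ([farɛvokɛ], [farɛvoka]), so there is no rule changing /k/ to [tʃ] before the PST suffix.
The alternation reflects depalatalization: palato-alveolar /tʃ/ becomes [k] when no front vowel follows. /tʃ/ is underlying.
Hence 'foot' is /nɛvonetʃ/ underlyingly.

/nɛvonetʃ/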